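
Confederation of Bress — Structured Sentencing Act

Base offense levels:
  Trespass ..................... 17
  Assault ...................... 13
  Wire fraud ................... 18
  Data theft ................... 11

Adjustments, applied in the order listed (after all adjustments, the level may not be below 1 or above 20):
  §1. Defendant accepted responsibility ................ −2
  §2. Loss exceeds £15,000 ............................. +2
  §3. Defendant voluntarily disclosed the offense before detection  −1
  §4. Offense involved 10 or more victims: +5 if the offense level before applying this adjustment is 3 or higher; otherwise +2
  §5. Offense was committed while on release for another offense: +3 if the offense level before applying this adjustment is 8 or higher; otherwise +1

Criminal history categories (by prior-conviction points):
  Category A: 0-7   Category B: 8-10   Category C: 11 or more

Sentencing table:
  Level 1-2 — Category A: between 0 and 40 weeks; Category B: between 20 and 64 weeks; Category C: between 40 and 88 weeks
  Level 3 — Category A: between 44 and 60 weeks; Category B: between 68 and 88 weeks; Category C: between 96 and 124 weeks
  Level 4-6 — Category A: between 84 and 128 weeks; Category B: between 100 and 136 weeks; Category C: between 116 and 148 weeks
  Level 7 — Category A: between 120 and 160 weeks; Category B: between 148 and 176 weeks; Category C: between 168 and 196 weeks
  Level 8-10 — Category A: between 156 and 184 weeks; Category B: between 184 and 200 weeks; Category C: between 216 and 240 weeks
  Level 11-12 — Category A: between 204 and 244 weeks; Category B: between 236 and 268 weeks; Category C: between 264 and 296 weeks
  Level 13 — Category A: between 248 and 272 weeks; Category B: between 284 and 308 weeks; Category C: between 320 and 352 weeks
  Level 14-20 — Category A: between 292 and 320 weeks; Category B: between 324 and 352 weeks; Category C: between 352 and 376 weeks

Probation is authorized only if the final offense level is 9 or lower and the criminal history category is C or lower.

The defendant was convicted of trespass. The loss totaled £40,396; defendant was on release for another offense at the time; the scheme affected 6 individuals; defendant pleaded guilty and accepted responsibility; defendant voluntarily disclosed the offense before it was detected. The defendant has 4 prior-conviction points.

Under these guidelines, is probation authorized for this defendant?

No

Base offense level for trespass: 17.
§1 applies: 17 − 2 = 15.
§2 applies: 15 + 2 = 17.
§3 applies: 17 − 1 = 16.
§4 does not apply.
§5 applies (level before this adjustment is 16 ≥ 8, so +3): 16 + 3 = 19.
Final offense level: 19.
Criminal history: 4 prior points → Category A (0-7).
Level 19 falls in the 14-20 band.
Grid: Level 14-20 × Category A = 292-320 weeks.
Probation check: level 19 > 9 and category A ≤ C → not eligible.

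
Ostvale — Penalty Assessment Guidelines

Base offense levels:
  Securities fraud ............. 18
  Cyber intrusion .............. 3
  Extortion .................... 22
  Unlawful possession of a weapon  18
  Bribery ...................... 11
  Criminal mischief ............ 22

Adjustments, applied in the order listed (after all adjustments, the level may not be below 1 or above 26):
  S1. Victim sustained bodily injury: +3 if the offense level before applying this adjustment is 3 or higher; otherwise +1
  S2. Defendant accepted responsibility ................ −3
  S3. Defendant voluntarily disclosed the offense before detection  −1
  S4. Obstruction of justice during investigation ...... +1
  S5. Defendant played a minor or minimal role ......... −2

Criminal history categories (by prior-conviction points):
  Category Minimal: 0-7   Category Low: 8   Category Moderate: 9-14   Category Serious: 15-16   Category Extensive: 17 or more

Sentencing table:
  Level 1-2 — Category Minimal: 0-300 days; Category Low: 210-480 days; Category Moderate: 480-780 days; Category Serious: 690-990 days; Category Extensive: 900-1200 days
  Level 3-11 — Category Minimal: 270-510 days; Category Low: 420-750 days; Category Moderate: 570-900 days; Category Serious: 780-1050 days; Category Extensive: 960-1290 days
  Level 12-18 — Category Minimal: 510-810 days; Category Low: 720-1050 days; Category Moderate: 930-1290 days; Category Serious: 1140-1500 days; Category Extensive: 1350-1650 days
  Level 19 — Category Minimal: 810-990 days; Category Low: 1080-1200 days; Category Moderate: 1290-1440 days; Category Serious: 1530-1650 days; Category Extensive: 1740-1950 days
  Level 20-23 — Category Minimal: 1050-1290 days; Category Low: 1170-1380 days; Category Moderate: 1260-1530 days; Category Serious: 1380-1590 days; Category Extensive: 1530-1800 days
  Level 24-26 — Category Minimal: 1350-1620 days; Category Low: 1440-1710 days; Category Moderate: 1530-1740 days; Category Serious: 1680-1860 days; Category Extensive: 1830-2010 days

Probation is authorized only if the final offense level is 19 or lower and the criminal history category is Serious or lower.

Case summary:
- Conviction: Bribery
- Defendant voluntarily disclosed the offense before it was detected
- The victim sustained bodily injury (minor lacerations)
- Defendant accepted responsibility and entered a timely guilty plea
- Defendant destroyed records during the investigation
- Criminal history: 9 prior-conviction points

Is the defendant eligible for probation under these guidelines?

Base offense level for bribery: 11.
S1 applies (level before this adjustment is 11 ≥ 3, so +3): 11 + 3 = 14.
S2 applies: 14 − 3 = 11.
S3 applies: 11 − 1 = 10.
S4 applies: 10 + 1 = 11.
S5 does not apply.
Final offense level: 11.
Criminal history: 9 prior points → Category Moderate (9-14).
Level 11 falls in the 3-11 band.
Grid: Level 3-11 × Category Moderate = 570-900 days.
Probation check: level 11 ≤ 19 and category Moderate ≤ Serious → eligible.

Yes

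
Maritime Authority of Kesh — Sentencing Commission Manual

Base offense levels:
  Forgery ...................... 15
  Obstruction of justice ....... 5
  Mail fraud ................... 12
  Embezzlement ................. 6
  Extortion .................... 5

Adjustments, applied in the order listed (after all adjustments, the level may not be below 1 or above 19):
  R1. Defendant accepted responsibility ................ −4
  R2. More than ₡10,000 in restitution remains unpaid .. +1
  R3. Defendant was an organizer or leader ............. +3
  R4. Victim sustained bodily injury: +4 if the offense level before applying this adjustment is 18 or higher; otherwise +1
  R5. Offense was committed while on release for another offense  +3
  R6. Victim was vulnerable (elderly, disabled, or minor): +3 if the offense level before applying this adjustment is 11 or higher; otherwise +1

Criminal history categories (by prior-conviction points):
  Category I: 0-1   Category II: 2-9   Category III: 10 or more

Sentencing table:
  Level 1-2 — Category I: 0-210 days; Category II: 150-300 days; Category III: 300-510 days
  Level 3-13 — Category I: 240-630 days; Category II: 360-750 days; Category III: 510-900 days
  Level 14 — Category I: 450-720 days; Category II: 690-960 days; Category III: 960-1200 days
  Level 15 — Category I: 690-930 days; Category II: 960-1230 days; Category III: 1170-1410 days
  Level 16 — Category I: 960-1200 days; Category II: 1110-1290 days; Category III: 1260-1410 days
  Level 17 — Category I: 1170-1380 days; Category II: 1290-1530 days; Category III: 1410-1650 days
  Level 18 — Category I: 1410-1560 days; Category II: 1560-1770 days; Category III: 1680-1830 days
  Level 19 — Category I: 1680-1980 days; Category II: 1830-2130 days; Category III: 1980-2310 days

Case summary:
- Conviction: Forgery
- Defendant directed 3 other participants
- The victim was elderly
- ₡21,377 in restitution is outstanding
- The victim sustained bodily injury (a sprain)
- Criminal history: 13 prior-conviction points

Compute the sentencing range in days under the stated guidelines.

Base offense level for forgery: 15.
R1 does not apply.
R2 applies: 15 + 1 = 16.
R3 applies: 16 + 3 = 19.
R4 applies (level before this adjustment is 19 ≥ 18, so +4): 19 + 4 = 23.
R6 applies (level before this adjustment is 23 ≥ 11, so +3): 23 + 3 = 26.
Level 26 exceeds the maximum of 19; capped at 19.
Final offense level: 19.
Criminal history: 13 prior points → Category III (10+).
Level 19 falls in the 19 band.
Grid: Level 19 × Category III = 1980-2310 days.

1980-2310 days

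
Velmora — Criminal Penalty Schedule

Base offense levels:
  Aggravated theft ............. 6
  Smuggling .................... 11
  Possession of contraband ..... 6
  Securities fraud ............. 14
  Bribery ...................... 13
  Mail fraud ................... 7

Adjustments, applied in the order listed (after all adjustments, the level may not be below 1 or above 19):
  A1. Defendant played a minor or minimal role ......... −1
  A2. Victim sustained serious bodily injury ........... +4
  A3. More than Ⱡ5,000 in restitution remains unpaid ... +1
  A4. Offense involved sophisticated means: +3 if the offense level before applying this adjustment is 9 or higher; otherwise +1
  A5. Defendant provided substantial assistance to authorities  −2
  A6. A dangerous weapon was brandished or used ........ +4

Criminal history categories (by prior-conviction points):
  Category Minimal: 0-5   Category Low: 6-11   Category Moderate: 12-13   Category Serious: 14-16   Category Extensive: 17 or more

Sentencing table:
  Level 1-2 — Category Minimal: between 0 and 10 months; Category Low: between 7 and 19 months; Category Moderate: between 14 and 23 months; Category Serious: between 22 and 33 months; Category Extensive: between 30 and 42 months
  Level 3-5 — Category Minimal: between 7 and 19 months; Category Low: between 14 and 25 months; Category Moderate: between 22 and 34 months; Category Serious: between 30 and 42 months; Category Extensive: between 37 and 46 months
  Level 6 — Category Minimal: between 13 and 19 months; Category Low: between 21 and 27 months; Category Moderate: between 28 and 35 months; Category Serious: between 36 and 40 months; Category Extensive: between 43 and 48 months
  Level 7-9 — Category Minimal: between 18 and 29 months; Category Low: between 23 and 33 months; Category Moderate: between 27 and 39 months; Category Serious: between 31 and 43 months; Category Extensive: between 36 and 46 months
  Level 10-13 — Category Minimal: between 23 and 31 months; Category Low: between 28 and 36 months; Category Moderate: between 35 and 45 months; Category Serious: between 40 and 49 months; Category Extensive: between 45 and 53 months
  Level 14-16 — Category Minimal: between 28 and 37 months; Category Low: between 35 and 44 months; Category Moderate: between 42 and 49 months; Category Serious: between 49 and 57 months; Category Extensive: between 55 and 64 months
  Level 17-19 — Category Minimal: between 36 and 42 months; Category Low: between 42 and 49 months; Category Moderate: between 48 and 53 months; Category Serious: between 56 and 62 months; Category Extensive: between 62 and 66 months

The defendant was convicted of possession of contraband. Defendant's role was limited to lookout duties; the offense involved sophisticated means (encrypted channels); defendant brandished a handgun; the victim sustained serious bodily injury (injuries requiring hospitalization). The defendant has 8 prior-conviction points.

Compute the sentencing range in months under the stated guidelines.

35-44 months

Base offense level for possession of contraband: 6.
A1 applies: 6 − 1 = 5.
A2 applies: 5 + 4 = 9.
A3 does not apply.
A4 applies (level before this adjustment is 9 ≥ 9, so +3): 9 + 3 = 12.
A5 does not apply.
A6 applies: 12 + 4 = 16.
Final offense level: 16.
Criminal history: 8 prior points → Category Low (6-11).
Level 16 falls in the 14-16 band.
Grid: Level 14-16 × Category Low = 35-44 months.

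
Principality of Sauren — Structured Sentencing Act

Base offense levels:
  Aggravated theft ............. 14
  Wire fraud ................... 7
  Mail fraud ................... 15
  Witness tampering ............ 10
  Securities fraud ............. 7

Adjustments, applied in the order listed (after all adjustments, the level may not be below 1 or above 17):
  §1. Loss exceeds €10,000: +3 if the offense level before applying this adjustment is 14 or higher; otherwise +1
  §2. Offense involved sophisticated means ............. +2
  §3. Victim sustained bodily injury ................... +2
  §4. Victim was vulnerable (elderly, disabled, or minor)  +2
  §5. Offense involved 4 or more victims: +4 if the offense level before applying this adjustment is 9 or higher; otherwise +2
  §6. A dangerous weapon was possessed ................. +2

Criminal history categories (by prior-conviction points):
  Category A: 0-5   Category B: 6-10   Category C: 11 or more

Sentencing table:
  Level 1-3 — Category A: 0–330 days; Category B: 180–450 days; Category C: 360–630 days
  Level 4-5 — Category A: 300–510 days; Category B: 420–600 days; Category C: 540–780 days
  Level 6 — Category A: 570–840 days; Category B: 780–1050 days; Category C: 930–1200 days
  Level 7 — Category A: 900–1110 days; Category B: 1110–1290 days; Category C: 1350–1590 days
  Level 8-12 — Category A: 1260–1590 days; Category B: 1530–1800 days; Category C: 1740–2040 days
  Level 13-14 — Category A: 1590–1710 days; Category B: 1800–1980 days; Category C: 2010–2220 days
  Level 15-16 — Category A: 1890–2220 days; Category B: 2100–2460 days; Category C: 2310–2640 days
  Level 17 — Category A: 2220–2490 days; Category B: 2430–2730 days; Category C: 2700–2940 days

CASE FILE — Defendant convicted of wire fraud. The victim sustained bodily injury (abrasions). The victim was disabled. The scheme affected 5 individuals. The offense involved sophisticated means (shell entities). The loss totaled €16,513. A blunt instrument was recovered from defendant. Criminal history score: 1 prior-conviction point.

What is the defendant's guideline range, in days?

2220-2490 days

Base offense level for wire fraud: 7.
§1 applies (level before this adjustment is 7 < 14, so +1): 7 + 1 = 8.
§2 applies: 8 + 2 = 10.
§3 applies: 10 + 2 = 12.
§4 applies: 12 + 2 = 14.
§5 applies (level before this adjustment is 14 ≥ 9, so +4): 14 + 4 = 18.
§6 applies: 18 + 2 = 20.
Level 20 exceeds the maximum of 17; capped at 17.
Final offense level: 17.
Criminal history: 1 prior point → Category A (0-5).
Level 17 falls in the 17 band.
Grid: Level 17 × Category A = 2220-2490 days.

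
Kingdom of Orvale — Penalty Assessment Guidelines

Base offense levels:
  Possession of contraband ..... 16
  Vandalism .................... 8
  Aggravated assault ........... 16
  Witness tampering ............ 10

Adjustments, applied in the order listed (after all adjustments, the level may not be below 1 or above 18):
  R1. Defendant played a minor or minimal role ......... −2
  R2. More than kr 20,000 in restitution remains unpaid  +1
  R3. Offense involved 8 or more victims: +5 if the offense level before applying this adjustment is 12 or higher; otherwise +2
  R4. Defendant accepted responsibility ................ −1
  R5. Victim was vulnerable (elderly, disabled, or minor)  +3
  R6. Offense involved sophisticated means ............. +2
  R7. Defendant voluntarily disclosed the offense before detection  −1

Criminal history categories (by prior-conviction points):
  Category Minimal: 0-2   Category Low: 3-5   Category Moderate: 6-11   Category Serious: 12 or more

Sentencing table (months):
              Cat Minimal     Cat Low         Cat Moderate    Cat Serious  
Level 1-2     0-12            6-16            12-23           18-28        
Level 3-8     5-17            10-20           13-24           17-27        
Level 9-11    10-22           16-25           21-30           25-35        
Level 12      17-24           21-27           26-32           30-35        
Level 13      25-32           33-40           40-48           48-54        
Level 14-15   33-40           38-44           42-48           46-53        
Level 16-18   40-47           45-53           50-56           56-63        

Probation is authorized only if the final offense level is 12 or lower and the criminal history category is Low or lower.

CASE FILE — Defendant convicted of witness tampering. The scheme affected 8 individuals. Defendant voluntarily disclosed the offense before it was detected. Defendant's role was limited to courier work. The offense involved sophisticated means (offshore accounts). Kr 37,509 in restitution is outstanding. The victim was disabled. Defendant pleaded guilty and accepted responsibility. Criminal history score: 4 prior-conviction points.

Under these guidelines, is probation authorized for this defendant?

No

Base offense level for witness tampering: 10.
R1 applies: 10 − 2 = 8.
R2 applies: 8 + 1 = 9.
R3 applies (level before this adjustment is 9 < 12, so +2): 9 + 2 = 11.
R4 applies: 11 − 1 = 10.
R5 applies: 10 + 3 = 13.
R6 applies: 13 + 2 = 15.
R7 applies: 15 − 1 = 14.
Final offense level: 14.
Criminal history: 4 prior points → Category Low (3-5).
Level 14 falls in the 14-15 band.
Grid: Level 14-15 × Category Low = 38-44 months.
Probation check: level 14 > 12 and category Low ≤ Low → not eligible.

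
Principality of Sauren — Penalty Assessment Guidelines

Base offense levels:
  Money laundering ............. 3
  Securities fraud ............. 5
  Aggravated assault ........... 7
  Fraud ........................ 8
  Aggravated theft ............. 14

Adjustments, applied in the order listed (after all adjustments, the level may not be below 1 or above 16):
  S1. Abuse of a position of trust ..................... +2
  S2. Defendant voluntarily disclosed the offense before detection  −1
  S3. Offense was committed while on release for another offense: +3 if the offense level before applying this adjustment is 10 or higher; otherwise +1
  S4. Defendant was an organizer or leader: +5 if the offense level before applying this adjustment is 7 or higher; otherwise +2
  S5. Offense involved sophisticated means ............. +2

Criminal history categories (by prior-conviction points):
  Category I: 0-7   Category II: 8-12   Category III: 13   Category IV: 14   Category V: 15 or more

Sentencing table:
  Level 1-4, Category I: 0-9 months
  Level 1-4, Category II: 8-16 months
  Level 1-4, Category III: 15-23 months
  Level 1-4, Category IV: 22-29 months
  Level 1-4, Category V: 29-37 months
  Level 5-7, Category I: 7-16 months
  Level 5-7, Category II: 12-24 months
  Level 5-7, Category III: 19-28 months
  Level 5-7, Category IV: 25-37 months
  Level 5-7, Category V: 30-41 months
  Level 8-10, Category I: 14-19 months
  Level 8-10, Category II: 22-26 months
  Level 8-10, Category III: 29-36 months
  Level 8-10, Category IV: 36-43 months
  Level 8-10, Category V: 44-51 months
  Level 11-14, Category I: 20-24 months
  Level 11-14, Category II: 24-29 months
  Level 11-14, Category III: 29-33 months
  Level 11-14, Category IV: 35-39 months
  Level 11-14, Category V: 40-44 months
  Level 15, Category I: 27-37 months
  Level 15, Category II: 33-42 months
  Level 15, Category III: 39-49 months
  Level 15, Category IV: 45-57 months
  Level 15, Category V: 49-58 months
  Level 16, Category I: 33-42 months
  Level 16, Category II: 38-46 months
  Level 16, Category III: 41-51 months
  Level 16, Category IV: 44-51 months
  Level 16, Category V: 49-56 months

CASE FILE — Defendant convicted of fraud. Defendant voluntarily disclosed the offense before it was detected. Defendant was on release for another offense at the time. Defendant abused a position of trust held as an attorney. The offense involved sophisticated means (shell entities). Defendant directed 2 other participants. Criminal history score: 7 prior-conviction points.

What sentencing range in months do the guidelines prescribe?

33-42 months

Base offense level for fraud: 8.
S1 applies: 8 + 2 = 10.
S2 applies: 10 − 1 = 9.
S3 applies (level before this adjustment is 9 < 10, so +1): 9 + 1 = 10.
S4 applies (level before this adjustment is 10 ≥ 7, so +5): 10 + 5 = 15.
S5 applies: 15 + 2 = 17.
Level 17 exceeds the maximum of 16; capped at 16.
Final offense level: 16.
Criminal history: 7 prior points → Category I (0-7).
Level 16 falls in the 16 band.
Grid: Level 16 × Category I = 33-42 months.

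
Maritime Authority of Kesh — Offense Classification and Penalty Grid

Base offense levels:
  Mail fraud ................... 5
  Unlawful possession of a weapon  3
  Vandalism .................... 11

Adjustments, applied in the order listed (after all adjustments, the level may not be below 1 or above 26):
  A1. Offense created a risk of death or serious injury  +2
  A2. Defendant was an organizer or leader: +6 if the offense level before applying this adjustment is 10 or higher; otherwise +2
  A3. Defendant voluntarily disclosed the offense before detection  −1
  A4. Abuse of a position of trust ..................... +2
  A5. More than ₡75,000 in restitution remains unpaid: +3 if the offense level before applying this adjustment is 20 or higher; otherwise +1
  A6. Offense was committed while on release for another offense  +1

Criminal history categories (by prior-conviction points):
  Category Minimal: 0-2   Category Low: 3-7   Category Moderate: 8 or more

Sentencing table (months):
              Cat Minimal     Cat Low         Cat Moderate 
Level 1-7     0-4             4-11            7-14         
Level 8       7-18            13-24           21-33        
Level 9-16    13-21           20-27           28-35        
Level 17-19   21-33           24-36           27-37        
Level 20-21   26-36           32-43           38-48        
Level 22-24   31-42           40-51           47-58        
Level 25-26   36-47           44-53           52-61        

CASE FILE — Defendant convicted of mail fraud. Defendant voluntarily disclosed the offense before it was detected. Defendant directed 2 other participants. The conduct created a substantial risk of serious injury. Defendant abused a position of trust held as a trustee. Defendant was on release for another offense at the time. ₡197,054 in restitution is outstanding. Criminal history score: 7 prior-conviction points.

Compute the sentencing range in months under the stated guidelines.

Base offense level for mail fraud: 5.
A1 applies: 5 + 2 = 7.
A2 applies (level before this adjustment is 7 < 10, so +2): 7 + 2 = 9.
A3 applies: 9 − 1 = 8.
A4 applies: 8 + 2 = 10.
A5 applies (level before this adjustment is 10 < 20, so +1): 10 + 1 = 11.
A6 applies: 11 + 1 = 12.
Final offense level: 12.
Criminal history: 7 prior points → Category Low (3-7).
Level 12 falls in the 9-16 band.
Grid: Level 9-16 × Category Low = 20-27 months.

20-27 months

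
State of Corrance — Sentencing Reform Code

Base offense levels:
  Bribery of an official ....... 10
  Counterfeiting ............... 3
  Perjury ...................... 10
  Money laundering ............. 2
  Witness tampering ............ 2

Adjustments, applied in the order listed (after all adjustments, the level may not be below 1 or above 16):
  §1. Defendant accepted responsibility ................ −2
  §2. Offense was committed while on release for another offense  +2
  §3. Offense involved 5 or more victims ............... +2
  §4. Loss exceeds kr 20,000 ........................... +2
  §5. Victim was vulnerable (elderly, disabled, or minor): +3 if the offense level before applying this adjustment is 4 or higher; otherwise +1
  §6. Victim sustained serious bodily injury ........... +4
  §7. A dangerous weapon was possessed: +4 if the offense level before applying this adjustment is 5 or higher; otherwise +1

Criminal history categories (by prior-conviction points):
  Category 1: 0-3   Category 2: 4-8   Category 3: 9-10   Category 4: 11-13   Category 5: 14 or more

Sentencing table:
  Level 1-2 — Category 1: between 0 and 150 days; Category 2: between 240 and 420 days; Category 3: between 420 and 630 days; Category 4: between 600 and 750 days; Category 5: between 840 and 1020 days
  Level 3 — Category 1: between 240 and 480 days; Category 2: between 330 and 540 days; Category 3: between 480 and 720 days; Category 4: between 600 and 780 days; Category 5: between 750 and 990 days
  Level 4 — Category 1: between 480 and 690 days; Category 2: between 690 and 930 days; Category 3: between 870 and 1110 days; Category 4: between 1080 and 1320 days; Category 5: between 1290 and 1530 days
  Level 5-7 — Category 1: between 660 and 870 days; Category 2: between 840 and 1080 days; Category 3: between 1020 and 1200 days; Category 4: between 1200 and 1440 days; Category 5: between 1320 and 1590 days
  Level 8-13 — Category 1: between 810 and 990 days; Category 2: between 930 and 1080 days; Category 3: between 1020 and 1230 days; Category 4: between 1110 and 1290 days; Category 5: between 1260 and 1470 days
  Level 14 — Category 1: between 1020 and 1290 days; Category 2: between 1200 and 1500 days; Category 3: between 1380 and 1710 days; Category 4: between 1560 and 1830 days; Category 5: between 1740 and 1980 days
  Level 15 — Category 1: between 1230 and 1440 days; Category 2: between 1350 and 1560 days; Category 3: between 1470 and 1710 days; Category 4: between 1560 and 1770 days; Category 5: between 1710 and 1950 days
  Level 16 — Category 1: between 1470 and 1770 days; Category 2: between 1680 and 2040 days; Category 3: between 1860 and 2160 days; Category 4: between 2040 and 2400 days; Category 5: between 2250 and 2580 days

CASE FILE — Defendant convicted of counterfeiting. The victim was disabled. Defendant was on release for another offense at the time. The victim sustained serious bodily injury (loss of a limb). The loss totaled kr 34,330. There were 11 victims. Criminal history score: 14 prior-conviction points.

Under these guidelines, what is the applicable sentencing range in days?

2250-2580 days

Base offense level for counterfeiting: 3.
§1 does not apply.
§2 applies: 3 + 2 = 5.
§3 applies: 5 + 2 = 7.
§4 applies: 7 + 2 = 9.
§5 applies (level before this adjustment is 9 ≥ 4, so +3): 9 + 3 = 12.
§6 applies: 12 + 4 = 16.
§7 does not apply.
Final offense level: 16.
Criminal history: 14 prior points → Category 5 (14+).
Level 16 falls in the 16 band.
Grid: Level 16 × Category 5 = 2250-2580 days.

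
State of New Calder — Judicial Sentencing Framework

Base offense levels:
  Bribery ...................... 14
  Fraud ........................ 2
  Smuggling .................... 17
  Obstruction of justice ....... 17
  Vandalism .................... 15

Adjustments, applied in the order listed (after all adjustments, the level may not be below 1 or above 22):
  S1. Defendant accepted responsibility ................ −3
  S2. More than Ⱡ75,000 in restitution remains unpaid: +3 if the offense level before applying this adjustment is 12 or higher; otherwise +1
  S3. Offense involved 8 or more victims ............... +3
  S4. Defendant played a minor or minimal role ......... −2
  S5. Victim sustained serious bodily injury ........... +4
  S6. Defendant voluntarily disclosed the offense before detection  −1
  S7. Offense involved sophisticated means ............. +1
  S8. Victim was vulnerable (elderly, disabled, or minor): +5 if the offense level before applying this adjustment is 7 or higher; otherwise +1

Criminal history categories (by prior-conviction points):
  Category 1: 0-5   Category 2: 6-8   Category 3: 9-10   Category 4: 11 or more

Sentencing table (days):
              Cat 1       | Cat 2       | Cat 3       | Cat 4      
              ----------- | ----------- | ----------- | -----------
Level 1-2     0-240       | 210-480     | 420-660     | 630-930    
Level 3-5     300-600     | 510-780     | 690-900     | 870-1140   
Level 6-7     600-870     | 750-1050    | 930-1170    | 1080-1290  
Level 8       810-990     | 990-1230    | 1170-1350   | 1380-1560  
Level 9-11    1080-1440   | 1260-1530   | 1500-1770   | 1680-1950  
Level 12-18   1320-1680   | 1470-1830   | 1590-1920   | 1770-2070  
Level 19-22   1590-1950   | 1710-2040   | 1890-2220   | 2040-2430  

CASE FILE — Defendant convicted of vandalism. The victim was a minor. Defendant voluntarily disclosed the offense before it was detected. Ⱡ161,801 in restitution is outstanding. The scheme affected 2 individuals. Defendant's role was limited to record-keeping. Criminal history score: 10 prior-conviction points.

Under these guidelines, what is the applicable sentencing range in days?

1890-2220 days

Base offense level for vandalism: 15.
S1 does not apply.
S2 applies (level before this adjustment is 15 ≥ 12, so +3): 15 + 3 = 18.
S3 does not apply.
S4 applies: 18 − 2 = 16.
S5 does not apply.
S6 applies: 16 − 1 = 15.
S7 does not apply.
S8 applies (level before this adjustment is 15 ≥ 7, so +5): 15 + 5 = 20.
Final offense level: 20.
Criminal history: 10 prior points → Category 3 (9-10).
Level 20 falls in the 19-22 band.
Grid: Level 19-22 × Category 3 = 1890-2220 days.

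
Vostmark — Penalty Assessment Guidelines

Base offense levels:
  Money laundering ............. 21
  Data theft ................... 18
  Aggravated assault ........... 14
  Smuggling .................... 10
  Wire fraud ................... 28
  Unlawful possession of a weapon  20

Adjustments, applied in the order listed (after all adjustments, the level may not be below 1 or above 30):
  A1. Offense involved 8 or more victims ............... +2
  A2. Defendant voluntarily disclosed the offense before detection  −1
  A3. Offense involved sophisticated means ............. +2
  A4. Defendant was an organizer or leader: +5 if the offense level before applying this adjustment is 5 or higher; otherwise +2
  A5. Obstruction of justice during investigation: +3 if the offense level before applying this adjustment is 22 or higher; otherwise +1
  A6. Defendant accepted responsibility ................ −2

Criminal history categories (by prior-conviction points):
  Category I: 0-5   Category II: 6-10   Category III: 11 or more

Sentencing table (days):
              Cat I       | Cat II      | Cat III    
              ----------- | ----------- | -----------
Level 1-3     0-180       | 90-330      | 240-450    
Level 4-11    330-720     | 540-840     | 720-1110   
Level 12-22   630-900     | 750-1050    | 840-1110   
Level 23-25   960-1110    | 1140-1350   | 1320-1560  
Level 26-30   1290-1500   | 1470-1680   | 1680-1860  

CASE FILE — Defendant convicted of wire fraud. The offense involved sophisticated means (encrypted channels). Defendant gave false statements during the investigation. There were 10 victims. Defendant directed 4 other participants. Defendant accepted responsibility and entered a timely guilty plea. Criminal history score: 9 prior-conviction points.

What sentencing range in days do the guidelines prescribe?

1470-1680 days

Base offense level for wire fraud: 28.
A1 applies: 28 + 2 = 30.
A2 does not apply.
A3 applies: 30 + 2 = 32.
A4 applies (level before this adjustment is 32 ≥ 5, so +5): 32 + 5 = 37.
A5 applies (level before this adjustment is 37 ≥ 22, so +3): 37 + 3 = 40.
A6 applies: 40 − 2 = 38.
Level 38 exceeds the maximum of 30; capped at 30.
Final offense level: 30.
Criminal history: 9 prior points → Category II (6-10).
Level 30 falls in the 26-30 band.
Grid: Level 26-30 × Category II = 1470-1680 days.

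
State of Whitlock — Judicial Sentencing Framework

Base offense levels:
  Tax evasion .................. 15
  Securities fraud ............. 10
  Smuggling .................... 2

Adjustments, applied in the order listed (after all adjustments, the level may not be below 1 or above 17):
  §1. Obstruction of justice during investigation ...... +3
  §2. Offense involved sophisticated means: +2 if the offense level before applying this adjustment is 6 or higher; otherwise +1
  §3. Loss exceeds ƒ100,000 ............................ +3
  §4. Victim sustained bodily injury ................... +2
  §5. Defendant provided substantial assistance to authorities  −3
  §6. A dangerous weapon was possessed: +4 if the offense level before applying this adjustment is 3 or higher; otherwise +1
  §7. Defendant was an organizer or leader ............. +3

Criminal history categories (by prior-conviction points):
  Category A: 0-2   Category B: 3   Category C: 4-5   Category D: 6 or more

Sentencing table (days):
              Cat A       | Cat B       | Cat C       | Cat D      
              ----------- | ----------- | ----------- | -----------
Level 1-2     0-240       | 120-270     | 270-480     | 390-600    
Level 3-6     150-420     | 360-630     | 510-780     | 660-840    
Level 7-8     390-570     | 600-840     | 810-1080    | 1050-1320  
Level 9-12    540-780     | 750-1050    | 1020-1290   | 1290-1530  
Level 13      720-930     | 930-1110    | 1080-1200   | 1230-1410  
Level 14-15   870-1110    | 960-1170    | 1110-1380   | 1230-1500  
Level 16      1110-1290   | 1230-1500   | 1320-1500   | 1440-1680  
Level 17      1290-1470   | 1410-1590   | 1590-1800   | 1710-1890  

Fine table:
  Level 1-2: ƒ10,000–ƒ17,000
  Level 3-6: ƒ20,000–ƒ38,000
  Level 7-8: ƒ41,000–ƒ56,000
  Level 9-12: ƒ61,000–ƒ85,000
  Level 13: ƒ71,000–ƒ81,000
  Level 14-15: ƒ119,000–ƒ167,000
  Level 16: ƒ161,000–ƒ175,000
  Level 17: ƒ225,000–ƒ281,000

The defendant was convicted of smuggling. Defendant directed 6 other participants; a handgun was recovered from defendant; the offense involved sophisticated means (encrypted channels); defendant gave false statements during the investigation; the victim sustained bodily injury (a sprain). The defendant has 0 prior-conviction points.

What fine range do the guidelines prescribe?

ƒ119,000–ƒ167,000

Base offense level for smuggling: 2.
§1 applies: 2 + 3 = 5.
§2 applies (level before this adjustment is 5 < 6, so +1): 5 + 1 = 6.
§4 applies: 6 + 2 = 8.
§5 does not apply.
§6 applies (level before this adjustment is 8 ≥ 3, so +4): 8 + 4 = 12.
§7 applies: 12 + 3 = 15.
Final offense level: 15.
Level 15 falls in the 14-15 band.
Fine table: Level 14-15 → ƒ119,000–ƒ167,000.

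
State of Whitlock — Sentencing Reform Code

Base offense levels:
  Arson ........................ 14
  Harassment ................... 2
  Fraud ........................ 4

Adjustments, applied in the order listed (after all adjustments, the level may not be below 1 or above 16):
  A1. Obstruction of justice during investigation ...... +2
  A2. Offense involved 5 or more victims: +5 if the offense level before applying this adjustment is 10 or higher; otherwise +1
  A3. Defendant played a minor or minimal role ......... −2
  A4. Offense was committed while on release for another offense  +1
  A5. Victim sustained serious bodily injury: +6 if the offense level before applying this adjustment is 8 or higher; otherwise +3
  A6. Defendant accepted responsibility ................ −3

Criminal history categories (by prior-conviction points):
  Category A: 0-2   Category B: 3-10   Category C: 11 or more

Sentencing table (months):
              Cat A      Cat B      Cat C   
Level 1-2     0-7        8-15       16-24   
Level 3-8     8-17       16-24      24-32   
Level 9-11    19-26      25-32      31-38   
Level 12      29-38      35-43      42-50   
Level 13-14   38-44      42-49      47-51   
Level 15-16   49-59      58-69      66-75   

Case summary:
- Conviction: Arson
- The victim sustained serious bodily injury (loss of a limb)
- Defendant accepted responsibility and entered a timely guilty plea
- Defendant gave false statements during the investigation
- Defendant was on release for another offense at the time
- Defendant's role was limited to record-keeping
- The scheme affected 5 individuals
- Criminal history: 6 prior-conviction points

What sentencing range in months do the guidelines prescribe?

58-69 months

Base offense level for arson: 14.
A1 applies: 14 + 2 = 16.
A2 applies (level before this adjustment is 16 ≥ 10, so +5): 16 + 5 = 21.
A3 applies: 21 − 2 = 19.
A4 applies: 19 + 1 = 20.
A5 applies (level before this adjustment is 20 ≥ 8, so +6): 20 + 6 = 26.
A6 applies: 26 − 3 = 23.
Level 23 exceeds the maximum of 16; capped at 16.
Final offense level: 16.
Criminal history: 6 prior points → Category B (3-10).
Level 16 falls in the 15-16 band.
Grid: Level 15-16 × Category B = 58-69 months.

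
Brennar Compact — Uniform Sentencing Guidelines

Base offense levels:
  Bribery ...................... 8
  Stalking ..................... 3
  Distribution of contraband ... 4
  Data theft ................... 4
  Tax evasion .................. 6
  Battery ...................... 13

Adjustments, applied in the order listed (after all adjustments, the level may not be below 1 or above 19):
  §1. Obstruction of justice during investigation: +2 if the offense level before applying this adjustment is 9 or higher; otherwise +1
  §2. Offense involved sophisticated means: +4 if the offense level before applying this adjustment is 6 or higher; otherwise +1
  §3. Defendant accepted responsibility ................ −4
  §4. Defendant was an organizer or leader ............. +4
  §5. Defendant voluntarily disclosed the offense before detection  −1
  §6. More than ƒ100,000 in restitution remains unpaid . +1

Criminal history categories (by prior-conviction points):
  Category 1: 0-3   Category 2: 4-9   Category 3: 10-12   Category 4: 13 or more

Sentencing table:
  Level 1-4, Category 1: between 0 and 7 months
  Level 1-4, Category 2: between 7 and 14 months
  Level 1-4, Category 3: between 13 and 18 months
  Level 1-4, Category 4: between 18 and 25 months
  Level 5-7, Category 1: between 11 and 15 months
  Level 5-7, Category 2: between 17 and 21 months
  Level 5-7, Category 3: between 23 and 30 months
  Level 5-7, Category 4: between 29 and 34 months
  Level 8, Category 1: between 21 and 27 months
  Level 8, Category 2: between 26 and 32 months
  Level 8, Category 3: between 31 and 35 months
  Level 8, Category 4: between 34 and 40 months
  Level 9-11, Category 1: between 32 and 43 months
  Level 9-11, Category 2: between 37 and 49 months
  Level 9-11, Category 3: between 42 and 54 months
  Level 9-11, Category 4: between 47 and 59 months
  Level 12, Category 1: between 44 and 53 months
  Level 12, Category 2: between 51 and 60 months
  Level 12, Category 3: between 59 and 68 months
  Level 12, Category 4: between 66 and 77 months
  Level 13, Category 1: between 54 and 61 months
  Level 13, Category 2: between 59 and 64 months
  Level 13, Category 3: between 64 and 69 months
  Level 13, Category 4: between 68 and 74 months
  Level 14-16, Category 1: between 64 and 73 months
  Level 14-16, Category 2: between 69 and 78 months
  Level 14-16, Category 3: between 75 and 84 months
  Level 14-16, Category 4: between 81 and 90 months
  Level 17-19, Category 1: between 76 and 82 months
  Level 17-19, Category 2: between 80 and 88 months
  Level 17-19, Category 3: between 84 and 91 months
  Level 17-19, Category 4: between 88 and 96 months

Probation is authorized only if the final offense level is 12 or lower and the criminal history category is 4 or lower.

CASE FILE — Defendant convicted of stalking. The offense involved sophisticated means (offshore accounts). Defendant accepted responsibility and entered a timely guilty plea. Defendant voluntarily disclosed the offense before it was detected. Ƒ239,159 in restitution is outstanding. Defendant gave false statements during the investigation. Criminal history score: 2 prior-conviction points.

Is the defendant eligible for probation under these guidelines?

Yes

Base offense level for stalking: 3.
§1 applies (level before this adjustment is 3 < 9, so +1): 3 + 1 = 4.
§2 applies (level before this adjustment is 4 < 6, so +1): 4 + 1 = 5.
§3 applies: 5 − 4 = 1.
§4 does not apply.
§5 applies: 1 − 1 = 0.
§6 applies: 0 + 1 = 1.
Final offense level: 1.
Criminal history: 2 prior points → Category 1 (0-3).
Level 1 falls in the 1-4 band.
Grid: Level 1-4 × Category 1 = 0-7 months.
Probation check: level 1 ≤ 12 and category 1 ≤ 4 → eligible.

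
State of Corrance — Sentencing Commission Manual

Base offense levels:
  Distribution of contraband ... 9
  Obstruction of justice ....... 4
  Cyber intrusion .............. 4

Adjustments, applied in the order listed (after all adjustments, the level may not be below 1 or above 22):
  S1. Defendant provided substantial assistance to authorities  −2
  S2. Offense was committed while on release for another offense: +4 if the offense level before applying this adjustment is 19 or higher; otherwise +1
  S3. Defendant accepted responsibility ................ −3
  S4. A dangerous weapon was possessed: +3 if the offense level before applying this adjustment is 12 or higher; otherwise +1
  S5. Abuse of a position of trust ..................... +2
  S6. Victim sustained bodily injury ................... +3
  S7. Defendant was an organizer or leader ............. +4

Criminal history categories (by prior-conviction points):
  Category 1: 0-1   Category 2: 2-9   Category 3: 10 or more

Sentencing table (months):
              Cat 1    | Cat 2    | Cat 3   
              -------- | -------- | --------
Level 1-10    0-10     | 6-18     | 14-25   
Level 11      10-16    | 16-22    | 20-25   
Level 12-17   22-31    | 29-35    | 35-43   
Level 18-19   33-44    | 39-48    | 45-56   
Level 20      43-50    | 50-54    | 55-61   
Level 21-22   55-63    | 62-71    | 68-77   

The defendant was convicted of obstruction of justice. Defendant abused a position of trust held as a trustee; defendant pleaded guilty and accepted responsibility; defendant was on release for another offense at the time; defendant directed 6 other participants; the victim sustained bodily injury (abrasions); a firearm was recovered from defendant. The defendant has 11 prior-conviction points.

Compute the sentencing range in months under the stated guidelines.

35-43 months

Base offense level for obstruction of justice: 4.
S1 does not apply.
S2 applies (level before this adjustment is 4 < 19, so +1): 4 + 1 = 5.
S3 applies: 5 − 3 = 2.
S4 applies (level before this adjustment is 2 < 12, so +1): 2 + 1 = 3.
S5 applies: 3 + 2 = 5.
S6 applies: 5 + 3 = 8.
S7 applies: 8 + 4 = 12.
Final offense level: 12.
Criminal history: 11 prior points → Category 3 (10+).
Level 12 falls in the 12-17 band.
Grid: Level 12-17 × Category 3 = 35-43 months.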